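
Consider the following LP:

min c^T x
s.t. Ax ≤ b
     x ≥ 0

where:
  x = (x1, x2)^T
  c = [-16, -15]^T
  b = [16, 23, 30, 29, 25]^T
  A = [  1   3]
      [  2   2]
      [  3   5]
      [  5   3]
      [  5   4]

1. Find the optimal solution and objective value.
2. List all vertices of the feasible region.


1. x1 = 1, x2 = 5, z = -91
2. (0, 0), (5, 0), (1, 5), (0, 5.333)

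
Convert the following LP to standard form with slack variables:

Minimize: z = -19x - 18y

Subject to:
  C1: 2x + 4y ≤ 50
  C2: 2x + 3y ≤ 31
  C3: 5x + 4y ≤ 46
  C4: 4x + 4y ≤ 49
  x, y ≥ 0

min z = -19x - 18y

s.t.
  2x + 4y + s1 = 50
  2x + 3y + s2 = 31
  5x + 4y + s3 = 46
  4x + 4y + s4 = 49
  x, y, s1, s2, s3, s4 ≥ 0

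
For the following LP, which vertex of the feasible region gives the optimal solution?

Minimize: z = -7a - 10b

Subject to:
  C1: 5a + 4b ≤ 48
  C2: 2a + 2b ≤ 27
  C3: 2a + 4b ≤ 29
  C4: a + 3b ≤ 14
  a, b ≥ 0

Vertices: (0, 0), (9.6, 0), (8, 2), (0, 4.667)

Evaluate the objective at each vertex of the feasible region:
  z(0, 0) = 0
  z(9.6, 0) = -67.2
  z(8, 2) = -76  ←
  z(0, 4.667) = -46.67
The minimum is at a = 8, b = 2.

(8, 2)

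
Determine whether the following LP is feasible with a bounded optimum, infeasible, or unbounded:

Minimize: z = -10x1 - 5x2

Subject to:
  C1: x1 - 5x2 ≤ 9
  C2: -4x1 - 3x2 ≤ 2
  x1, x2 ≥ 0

Unbounded (objective can decrease without bound)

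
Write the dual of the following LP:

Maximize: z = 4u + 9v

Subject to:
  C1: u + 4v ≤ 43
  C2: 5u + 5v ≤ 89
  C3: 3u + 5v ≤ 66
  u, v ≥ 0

Primal max cᵀx s.t. Ax ≤ b, x ≥ 0  →  Dual min bᵀy s.t. Aᵀy ≥ c, y ≥ 0.

Minimize: z = 43y1 + 89y2 + 66y3

Subject to:
  y1 + 5y2 + 3y3 ≥ 4
  4y1 + 5y2 + 5y3 ≥ 9
  y1, y2, y3 ≥ 0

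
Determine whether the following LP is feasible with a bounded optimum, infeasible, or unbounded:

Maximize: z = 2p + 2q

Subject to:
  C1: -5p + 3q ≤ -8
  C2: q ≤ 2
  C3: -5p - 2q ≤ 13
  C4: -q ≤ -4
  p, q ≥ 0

Infeasible (no feasible solution exists)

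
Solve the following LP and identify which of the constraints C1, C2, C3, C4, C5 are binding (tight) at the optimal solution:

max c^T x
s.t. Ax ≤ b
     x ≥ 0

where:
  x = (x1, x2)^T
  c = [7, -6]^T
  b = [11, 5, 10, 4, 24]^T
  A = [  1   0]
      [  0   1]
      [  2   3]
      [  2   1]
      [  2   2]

At x1 = 2, x2 = 0, compute slack b - a·x for each constraint:
  C1: 11 − 2 = 9  (slack)
  C2: 5 − 0 = 5  (slack)
  C3: 10 − 4 = 6  (slack)
  C4: 4 − 4 = 0  (binding)
  C5: 24 − 4 = 20  (slack)

Optimal: x1 = 2, x2 = 0
Binding: C4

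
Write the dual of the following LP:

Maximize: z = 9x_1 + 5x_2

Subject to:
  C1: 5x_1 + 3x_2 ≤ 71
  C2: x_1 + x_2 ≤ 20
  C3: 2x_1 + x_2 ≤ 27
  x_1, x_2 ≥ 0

Primal max cᵀx s.t. Ax ≤ b, x ≥ 0  →  Dual min bᵀy s.t. Aᵀy ≥ c, y ≥ 0.

Minimize: z = 71y1 + 20y2 + 27y3

Subject to:
  5y1 + y2 + 2y3 ≥ 9
  3y1 + y2 + y3 ≥ 5
  y1, y2, y3 ≥ 0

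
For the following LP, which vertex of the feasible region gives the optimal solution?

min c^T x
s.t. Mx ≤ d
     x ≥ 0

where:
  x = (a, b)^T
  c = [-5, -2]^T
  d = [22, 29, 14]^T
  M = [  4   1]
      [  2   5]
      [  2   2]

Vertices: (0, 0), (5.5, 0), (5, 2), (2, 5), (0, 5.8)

Evaluate the objective at each vertex of the feasible region:
  z(0, 0) = 0
  z(5.5, 0) = -27.5
  z(5, 2) = -29  ←
  z(2, 5) = -20
  z(0, 5.8) = -11.6
The minimum is at a = 5, b = 2.

(5, 2)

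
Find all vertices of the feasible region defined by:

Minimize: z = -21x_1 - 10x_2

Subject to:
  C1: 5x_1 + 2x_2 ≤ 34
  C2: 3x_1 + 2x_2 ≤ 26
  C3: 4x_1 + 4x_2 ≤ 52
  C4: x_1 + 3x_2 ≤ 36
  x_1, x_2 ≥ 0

(0, 0), (6.8, 0), (4, 7), (0.8571, 11.71), (0, 12)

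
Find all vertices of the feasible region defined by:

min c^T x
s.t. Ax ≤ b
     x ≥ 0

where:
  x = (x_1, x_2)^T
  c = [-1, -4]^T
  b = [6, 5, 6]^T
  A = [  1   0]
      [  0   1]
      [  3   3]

(0, 0), (2, 0), (0, 2)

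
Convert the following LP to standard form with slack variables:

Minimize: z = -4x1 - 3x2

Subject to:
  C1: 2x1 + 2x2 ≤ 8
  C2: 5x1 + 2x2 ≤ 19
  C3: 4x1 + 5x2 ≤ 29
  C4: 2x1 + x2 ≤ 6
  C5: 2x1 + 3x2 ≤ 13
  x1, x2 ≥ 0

min z = -4x1 - 3x2

s.t.
  2x1 + 2x2 + s1 = 8
  5x1 + 2x2 + s2 = 19
  4x1 + 5x2 + s3 = 29
  2x1 + x2 + s4 = 6
  2x1 + 3x2 + s5 = 13
  x1, x2, s1, s2, s3, s4, s5 ≥ 0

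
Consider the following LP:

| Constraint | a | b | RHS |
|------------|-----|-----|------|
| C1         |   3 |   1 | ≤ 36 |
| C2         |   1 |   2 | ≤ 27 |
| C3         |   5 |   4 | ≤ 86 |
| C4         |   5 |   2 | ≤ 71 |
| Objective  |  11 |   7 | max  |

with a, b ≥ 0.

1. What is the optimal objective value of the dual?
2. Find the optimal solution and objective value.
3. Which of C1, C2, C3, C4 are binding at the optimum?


1. 162
2. a = 9, b = 9, z = 162
3. C1, C2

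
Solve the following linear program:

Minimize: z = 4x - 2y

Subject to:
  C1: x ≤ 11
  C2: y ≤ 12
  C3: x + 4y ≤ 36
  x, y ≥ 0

Evaluate the objective at each vertex of the feasible region:
  z(0, 0) = 0
  z(11, 0) = 44
  z(11, 6.25) = 31.5
  z(0, 9) = -18  ←
The minimum is at x = 0, y = 9.

x = 0, y = 9, z = -18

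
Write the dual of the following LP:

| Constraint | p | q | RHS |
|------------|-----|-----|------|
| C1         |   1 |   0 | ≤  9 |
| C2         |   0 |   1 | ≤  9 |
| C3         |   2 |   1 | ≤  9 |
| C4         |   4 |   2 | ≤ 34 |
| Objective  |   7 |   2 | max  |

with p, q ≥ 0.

Primal max cᵀx s.t. Ax ≤ b, x ≥ 0  →  Dual min bᵀy s.t. Aᵀy ≥ c, y ≥ 0.

Minimize: z = 9y1 + 9y2 + 9y3 + 34y4

Subject to:
  y1 + 2y3 + 4y4 ≥ 7
  y2 + y3 + 2y4 ≥ 2
  y1, y2, y3, y4 ≥ 0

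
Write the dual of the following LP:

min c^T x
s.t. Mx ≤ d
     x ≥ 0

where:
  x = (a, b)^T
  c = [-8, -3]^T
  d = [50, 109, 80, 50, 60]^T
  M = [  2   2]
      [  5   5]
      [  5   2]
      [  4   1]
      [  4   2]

Primal min cᵀx s.t. Ax ≤ b, x ≥ 0  →  Dual max −bᵀy s.t. Aᵀy ≥ −c, y ≥ 0.

Maximize: z = -50y1 - 109y2 - 80y3 - 50y4 - 60y5

Subject to:
  2y1 + 5y2 + 5y3 + 4y4 + 4y5 ≥ 8
  2y1 + 5y2 + 2y3 + y4 + 2y5 ≥ 3
  y1, y2, y3, y4, y5 ≥ 0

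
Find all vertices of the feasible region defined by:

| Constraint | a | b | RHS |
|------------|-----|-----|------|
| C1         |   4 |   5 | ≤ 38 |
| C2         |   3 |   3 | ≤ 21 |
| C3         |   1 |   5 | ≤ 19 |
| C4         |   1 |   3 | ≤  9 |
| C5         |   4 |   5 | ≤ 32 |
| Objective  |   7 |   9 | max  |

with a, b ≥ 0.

(0, 0), (7, 0), (6, 1), (0, 3)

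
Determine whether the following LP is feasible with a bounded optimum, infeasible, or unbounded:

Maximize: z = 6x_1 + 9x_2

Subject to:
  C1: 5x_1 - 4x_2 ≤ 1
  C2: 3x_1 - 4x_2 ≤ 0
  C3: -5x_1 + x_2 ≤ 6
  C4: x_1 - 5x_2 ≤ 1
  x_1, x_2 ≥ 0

Unbounded (objective can increase without bound)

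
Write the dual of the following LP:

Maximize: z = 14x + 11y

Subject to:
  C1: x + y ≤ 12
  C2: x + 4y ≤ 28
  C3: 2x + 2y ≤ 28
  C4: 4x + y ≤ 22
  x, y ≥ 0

Primal max cᵀx s.t. Ax ≤ b, x ≥ 0  →  Dual min bᵀy s.t. Aᵀy ≥ c, y ≥ 0.

Minimize: z = 12y1 + 28y2 + 28y3 + 22y4

Subject to:
  y1 + y2 + 2y3 + 4y4 ≥ 14
  y1 + 4y2 + 2y3 + y4 ≥ 11
  y1, y2, y3, y4 ≥ 0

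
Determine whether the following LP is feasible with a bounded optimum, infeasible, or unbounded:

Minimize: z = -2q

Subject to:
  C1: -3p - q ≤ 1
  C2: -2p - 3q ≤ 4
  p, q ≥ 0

Unbounded (objective can decrease without bound)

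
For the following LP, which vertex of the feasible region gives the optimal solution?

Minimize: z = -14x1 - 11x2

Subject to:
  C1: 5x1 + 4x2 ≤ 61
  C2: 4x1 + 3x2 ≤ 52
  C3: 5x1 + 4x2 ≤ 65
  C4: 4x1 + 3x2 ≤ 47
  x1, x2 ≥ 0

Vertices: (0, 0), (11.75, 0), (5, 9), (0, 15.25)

Evaluate the objective at each vertex of the feasible region:
  z(0, 0) = 0
  z(11.75, 0) = -164.5
  z(5, 9) = -169  ←
  z(0, 15.25) = -167.8
The minimum is at x1 = 5, x2 = 9.

(5, 9)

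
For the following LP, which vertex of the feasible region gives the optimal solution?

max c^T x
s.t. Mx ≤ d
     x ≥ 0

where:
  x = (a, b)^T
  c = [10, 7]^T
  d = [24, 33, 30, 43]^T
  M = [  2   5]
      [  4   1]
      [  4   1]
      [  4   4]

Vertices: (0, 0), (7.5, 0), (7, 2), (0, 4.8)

Evaluate the objective at each vertex of the feasible region:
  z(0, 0) = 0
  z(7.5, 0) = 75
  z(7, 2) = 84  ←
  z(0, 4.8) = 33.6
The maximum is at a = 7, b = 2.

(7, 2)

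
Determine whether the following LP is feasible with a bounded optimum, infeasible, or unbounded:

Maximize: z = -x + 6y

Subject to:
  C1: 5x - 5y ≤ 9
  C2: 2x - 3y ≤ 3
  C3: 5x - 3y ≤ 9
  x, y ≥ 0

Unbounded (objective can increase without bound)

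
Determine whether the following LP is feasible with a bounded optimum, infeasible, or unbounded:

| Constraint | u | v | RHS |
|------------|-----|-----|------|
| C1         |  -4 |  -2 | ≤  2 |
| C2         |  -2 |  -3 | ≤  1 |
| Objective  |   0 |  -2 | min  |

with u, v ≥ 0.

Unbounded (objective can decrease without bound)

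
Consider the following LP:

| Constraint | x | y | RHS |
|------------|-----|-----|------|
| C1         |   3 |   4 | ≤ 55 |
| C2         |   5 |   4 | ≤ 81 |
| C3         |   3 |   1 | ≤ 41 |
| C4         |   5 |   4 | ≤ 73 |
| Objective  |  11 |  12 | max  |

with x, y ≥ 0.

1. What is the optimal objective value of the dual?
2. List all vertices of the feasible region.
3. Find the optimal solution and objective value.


1. 183
2. (0, 0), (13.67, 0), (13, 2), (9, 7), (0, 13.75)
3. x = 9, y = 7, z = 183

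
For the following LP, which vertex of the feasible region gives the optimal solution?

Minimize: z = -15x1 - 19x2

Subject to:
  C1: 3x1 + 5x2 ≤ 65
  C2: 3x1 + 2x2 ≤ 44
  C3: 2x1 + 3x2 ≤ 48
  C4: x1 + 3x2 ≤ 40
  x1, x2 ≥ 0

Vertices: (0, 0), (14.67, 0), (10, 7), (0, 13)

Evaluate the objective at each vertex of the feasible region:
  z(0, 0) = 0
  z(14.67, 0) = -220
  z(10, 7) = -283  ←
  z(0, 13) = -247
The minimum is at x1 = 10, x2 = 7.

(10, 7)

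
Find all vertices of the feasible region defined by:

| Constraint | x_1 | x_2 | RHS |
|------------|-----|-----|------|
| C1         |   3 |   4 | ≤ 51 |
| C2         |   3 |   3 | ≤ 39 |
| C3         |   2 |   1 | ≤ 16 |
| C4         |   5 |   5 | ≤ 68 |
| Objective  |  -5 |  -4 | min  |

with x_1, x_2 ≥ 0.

(0, 0), (8, 0), (3, 10), (1, 12), (0, 12.75)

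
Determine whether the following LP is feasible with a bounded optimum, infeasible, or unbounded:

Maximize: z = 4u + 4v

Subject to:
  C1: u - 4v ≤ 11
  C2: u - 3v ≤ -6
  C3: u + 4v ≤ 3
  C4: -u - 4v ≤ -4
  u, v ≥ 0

Infeasible (no feasible solution exists)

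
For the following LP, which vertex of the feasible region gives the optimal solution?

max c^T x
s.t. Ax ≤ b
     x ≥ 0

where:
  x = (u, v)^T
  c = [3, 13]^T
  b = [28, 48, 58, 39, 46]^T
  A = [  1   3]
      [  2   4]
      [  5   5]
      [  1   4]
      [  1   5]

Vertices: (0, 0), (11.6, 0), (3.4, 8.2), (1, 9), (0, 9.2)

Evaluate the objective at each vertex of the feasible region:
  z(0, 0) = 0
  z(11.6, 0) = 34.8
  z(3.4, 8.2) = 116.8
  z(1, 9) = 120  ←
  z(0, 9.2) = 119.6
The maximum is at u = 1, v = 9.

(1, 9)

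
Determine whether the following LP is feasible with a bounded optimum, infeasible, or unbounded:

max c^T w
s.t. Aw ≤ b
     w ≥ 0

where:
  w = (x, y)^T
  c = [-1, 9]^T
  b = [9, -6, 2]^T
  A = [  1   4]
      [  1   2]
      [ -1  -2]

Infeasible (no feasible solution exists)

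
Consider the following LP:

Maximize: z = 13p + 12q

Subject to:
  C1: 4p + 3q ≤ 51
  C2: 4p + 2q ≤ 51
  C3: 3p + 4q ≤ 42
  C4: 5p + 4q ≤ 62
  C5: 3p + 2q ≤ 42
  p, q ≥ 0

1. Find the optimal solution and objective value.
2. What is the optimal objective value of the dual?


1. p = 10, q = 3, z = 166
2. 166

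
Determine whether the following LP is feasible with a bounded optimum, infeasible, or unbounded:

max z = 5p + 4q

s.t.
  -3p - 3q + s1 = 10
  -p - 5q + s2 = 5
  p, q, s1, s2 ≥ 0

Unbounded (objective can increase without bound)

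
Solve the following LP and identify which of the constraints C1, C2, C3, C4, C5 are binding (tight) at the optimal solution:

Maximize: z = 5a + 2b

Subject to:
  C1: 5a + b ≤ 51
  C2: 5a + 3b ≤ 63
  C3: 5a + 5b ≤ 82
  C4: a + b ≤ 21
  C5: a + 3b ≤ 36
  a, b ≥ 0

At a = 9, b = 6, compute slack b - a·x for each constraint:
  C1: 51 − 51 = 0  (binding)
  C2: 63 − 63 = 0  (binding)
  C3: 82 − 75 = 7  (slack)
  C4: 21 − 15 = 6  (slack)
  C5: 36 − 27 = 9  (slack)

Optimal: a = 9, b = 6
Binding: C1, C2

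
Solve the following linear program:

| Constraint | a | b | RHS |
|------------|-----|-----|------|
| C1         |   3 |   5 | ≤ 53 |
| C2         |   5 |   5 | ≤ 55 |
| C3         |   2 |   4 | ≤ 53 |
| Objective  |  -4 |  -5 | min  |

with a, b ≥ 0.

Evaluate the objective at each vertex of the feasible region:
  z(0, 0) = 0
  z(11, 0) = -44
  z(1, 10) = -54  ←
  z(0, 10.6) = -53
The minimum is at a = 1, b = 10.

a = 1, b = 10, z = -54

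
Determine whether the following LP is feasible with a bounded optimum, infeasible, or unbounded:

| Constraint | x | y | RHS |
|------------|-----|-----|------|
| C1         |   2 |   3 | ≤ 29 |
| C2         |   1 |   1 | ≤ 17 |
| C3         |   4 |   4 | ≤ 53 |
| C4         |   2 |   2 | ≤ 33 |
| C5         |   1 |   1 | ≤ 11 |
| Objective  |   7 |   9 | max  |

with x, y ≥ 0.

Feasible with a bounded optimal solution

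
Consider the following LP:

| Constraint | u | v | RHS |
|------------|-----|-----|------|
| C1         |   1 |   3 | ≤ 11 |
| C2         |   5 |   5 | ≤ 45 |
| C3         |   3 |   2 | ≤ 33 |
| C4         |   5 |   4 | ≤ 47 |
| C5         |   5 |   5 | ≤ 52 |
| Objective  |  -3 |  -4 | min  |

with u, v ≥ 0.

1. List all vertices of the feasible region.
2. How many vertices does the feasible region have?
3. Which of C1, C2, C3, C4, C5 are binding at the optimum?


1. (0, 0), (9, 0), (8, 1), (0, 3.667)
2. 4
3. C1, C2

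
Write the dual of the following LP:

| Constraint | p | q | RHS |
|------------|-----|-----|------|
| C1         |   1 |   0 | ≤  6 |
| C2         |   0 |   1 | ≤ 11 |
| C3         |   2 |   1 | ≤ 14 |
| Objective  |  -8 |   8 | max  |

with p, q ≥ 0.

Primal max cᵀx s.t. Ax ≤ b, x ≥ 0  →  Dual min bᵀy s.t. Aᵀy ≥ c, y ≥ 0.

Minimize: z = 6y1 + 11y2 + 14y3

Subject to:
  y1 + 2y3 ≥ -8
  y2 + y3 ≥ 8
  y1, y2, y3 ≥ 0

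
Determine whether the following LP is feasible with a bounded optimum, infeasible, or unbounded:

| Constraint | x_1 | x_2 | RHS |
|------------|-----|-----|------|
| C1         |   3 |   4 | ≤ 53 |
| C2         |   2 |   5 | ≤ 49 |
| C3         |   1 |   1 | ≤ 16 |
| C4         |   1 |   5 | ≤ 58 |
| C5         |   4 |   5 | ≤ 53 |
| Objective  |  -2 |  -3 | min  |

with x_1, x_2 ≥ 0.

Feasible with a bounded optimal solution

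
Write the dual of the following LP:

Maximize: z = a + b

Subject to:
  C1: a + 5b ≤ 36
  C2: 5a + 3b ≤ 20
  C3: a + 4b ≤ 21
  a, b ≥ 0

Primal max cᵀx s.t. Ax ≤ b, x ≥ 0  →  Dual min bᵀy s.t. Aᵀy ≥ c, y ≥ 0.

Minimize: z = 36y1 + 20y2 + 21y3

Subject to:
  y1 + 5y2 + y3 ≥ 1
  5y1 + 3y2 + 4y3 ≥ 1
  y1, y2, y3 ≥ 0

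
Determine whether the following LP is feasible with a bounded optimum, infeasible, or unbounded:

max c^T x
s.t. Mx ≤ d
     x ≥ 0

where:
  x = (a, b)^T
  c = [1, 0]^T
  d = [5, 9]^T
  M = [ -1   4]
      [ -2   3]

Unbounded (objective can increase without bound)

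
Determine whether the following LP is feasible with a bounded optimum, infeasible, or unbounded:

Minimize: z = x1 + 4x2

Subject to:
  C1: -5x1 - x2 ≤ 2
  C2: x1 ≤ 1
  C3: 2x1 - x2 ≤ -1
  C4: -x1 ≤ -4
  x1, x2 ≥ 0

Infeasible (no feasible solution exists)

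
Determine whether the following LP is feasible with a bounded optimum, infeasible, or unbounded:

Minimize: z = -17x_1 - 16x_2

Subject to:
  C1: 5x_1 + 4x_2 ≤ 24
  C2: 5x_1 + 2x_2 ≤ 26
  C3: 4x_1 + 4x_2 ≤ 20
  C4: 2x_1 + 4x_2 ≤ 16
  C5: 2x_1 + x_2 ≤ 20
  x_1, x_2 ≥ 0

Feasible with a bounded optimal solution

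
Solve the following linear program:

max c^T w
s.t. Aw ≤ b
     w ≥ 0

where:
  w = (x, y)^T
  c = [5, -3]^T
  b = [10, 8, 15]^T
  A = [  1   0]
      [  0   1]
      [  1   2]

Evaluate the objective at each vertex of the feasible region:
  z(0, 0) = 0
  z(10, 0) = 50  ←
  z(10, 2.5) = 42.5
  z(0, 7.5) = -22.5
The maximum is at x = 10, y = 0.

x = 10, y = 0, z = 50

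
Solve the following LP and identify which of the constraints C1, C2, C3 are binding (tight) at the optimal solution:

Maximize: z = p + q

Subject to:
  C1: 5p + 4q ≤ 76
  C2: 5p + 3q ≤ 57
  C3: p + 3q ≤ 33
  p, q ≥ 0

At p = 6, q = 9, compute slack b - a·x for each constraint:
  C1: 76 − 66 = 10  (slack)
  C2: 57 − 57 = 0  (binding)
  C3: 33 − 33 = 0  (binding)

Optimal: p = 6, q = 9
Binding: C2, C3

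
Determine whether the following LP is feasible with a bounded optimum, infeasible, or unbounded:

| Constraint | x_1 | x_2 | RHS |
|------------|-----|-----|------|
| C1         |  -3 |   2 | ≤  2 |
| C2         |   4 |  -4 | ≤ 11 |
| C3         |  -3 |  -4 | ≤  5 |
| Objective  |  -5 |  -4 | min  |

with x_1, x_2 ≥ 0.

Unbounded (objective can decrease without bound)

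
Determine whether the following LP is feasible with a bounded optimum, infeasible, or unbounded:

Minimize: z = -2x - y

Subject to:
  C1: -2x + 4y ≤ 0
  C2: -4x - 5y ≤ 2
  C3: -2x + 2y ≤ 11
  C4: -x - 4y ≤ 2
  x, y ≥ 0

Unbounded (objective can decrease without bound)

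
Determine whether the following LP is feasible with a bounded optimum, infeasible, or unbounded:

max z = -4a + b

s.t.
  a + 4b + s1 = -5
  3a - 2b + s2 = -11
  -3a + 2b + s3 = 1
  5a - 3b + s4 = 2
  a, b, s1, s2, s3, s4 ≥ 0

Infeasible (no feasible solution exists)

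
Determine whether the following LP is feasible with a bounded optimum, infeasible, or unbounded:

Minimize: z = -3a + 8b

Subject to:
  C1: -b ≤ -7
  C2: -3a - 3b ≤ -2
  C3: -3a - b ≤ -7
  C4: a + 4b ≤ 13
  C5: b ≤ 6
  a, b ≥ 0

Infeasible (no feasible solution exists)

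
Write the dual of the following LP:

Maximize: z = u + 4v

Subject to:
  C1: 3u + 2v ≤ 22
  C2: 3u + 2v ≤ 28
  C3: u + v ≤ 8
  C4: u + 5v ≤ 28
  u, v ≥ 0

Primal max cᵀx s.t. Ax ≤ b, x ≥ 0  →  Dual min bᵀy s.t. Aᵀy ≥ c, y ≥ 0.

Minimize: z = 22y1 + 28y2 + 8y3 + 28y4

Subject to:
  3y1 + 3y2 + y3 + y4 ≥ 1
  2y1 + 2y2 + y3 + 5y4 ≥ 4
  y1, y2, y3, y4 ≥ 0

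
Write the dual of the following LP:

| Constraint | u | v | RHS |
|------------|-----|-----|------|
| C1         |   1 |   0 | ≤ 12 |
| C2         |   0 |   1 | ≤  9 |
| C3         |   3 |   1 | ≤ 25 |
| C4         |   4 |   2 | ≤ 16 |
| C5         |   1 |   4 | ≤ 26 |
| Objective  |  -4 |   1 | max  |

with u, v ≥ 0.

Primal max cᵀx s.t. Ax ≤ b, x ≥ 0  →  Dual min bᵀy s.t. Aᵀy ≥ c, y ≥ 0.

Minimize: z = 12y1 + 9y2 + 25y3 + 16y4 + 26y5

Subject to:
  y1 + 3y3 + 4y4 + y5 ≥ -4
  y2 + y3 + 2y4 + 4y5 ≥ 1
  y1, y2, y3, y4, y5 ≥ 0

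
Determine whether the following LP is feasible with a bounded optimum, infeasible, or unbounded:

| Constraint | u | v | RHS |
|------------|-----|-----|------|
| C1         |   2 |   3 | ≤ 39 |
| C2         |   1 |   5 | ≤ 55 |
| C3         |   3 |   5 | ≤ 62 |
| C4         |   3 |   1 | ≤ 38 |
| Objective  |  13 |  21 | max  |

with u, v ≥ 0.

Feasible with a bounded optimal solution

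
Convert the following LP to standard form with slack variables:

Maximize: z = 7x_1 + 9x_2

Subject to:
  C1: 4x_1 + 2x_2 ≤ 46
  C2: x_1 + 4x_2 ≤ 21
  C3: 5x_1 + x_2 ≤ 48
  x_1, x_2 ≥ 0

max z = 7x_1 + 9x_2

s.t.
  4x_1 + 2x_2 + s1 = 46
  x_1 + 4x_2 + s2 = 21
  5x_1 + x_2 + s3 = 48
  x_1, x_2, s1, s2, s3 ≥ 0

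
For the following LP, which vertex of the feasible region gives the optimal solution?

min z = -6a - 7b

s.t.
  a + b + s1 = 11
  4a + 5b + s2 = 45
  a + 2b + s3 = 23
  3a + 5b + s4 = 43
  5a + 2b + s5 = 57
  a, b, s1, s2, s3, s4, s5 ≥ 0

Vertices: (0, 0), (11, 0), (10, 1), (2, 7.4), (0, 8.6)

Evaluate the objective at each vertex of the feasible region:
  z(0, 0) = 0
  z(11, 0) = -66
  z(10, 1) = -67  ←
  z(2, 7.4) = -63.8
  z(0, 8.6) = -60.2
The minimum is at a = 10, b = 1.

(10, 1)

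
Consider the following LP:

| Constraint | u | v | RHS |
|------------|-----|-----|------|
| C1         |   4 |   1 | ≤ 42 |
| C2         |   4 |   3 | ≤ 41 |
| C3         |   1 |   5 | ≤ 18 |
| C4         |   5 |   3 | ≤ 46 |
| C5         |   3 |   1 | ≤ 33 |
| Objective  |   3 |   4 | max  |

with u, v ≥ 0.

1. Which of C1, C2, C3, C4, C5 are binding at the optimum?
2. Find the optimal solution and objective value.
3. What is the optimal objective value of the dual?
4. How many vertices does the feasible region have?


1. C3, C4
2. u = 8, v = 2, z = 32
3. 32
4. 4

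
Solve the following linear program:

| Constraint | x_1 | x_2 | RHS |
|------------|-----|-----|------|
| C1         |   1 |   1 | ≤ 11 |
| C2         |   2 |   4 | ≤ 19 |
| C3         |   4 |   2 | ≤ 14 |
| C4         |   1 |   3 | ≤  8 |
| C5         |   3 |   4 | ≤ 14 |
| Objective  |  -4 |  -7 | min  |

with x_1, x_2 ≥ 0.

Evaluate the objective at each vertex of the feasible region:
  z(0, 0) = 0
  z(3.5, 0) = -14
  z(2.8, 1.4) = -21
  z(2, 2) = -22  ←
  z(0, 2.667) = -18.67
The minimum is at x_1 = 2, x_2 = 2.

x_1 = 2, x_2 = 2, z = -22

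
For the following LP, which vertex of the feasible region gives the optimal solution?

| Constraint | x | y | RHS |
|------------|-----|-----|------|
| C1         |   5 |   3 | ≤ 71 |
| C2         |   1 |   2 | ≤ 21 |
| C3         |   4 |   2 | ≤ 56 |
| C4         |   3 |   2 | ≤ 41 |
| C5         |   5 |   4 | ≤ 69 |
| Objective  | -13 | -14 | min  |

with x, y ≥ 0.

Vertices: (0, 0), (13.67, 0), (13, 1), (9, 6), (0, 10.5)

Evaluate the objective at each vertex of the feasible region:
  z(0, 0) = 0
  z(13.67, 0) = -177.7
  z(13, 1) = -183
  z(9, 6) = -201  ←
  z(0, 10.5) = -147
The minimum is at x = 9, y = 6.

(9, 6)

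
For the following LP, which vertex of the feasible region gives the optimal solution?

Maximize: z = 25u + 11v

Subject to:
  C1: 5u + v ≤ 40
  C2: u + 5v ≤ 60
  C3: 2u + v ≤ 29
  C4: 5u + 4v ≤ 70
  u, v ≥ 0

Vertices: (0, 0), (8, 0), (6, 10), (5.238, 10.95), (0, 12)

Evaluate the objective at each vertex of the feasible region:
  z(0, 0) = 0
  z(8, 0) = 200
  z(6, 10) = 260  ←
  z(5.238, 10.95) = 251.4
  z(0, 12) = 132
The maximum is at u = 6, v = 10.

(6, 10)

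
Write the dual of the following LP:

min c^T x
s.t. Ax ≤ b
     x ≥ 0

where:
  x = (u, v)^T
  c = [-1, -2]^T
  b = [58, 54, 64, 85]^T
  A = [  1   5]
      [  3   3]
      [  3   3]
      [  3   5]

Primal min cᵀx s.t. Ax ≤ b, x ≥ 0  →  Dual max −bᵀy s.t. Aᵀy ≥ −c, y ≥ 0.

Maximize: z = -58y1 - 54y2 - 64y3 - 85y4

Subject to:
  y1 + 3y2 + 3y3 + 3y4 ≥ 1
  5y1 + 3y2 + 3y3 + 5y4 ≥ 2
  y1, y2, y3, y4 ≥ 0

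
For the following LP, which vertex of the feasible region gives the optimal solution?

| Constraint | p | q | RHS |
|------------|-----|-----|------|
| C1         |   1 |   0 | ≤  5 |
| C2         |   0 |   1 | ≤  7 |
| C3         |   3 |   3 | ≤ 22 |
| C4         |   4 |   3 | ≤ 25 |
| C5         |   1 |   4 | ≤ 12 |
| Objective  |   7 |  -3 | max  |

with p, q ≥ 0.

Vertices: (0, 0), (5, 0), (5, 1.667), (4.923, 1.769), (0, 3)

Evaluate the objective at each vertex of the feasible region:
  z(0, 0) = 0
  z(5, 0) = 35  ←
  z(5, 1.667) = 30
  z(4.923, 1.769) = 29.15
  z(0, 3) = -9
The maximum is at p = 5, q = 0.

(5, 0)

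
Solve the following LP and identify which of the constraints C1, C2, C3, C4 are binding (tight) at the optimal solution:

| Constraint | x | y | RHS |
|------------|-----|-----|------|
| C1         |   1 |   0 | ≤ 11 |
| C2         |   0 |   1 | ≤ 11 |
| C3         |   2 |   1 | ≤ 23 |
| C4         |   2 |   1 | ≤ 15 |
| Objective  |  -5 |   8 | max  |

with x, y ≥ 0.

At x = 0, y = 11, compute slack b - a·x for each constraint:
  C1: 11 − 0 = 11  (slack)
  C2: 11 − 11 = 0  (binding)
  C3: 23 − 11 = 12  (slack)
  C4: 15 − 11 = 4  (slack)

Optimal: x = 0, y = 11
Binding: C2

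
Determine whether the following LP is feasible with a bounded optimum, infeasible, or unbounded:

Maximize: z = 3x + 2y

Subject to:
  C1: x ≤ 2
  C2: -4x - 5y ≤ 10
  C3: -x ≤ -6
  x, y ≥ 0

Infeasible (no feasible solution exists)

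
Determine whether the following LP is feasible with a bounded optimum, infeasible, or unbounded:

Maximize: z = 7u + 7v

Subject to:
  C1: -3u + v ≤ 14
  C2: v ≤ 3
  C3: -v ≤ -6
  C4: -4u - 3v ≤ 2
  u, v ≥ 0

Infeasible (no feasible solution exists)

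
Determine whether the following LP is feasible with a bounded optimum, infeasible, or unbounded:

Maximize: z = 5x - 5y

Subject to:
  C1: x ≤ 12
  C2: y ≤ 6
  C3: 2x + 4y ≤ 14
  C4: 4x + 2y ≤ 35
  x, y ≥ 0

Feasible with a bounded optimal solution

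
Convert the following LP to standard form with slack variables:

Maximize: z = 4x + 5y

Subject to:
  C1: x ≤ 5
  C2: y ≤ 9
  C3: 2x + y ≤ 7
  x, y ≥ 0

max z = 4x + 5y

s.t.
  x + s1 = 5
  y + s2 = 9
  2x + y + s3 = 7
  x, y, s1, s2, s3 ≥ 0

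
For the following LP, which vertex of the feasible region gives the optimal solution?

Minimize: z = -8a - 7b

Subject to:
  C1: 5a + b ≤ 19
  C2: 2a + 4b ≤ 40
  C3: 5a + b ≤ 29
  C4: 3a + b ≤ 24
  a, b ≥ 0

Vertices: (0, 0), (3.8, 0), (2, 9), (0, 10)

Evaluate the objective at each vertex of the feasible region:
  z(0, 0) = 0
  z(3.8, 0) = -30.4
  z(2, 9) = -79  ←
  z(0, 10) = -70
The minimum is at a = 2, b = 9.

(2, 9)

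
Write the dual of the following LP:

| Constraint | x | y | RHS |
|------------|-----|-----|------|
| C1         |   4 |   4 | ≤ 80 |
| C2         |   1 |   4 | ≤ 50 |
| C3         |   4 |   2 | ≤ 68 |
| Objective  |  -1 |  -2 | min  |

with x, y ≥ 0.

Primal min cᵀx s.t. Ax ≤ b, x ≥ 0  →  Dual max −bᵀy s.t. Aᵀy ≥ −c, y ≥ 0.

Maximize: z = -80y1 - 50y2 - 68y3

Subject to:
  4y1 + y2 + 4y3 ≥ 1
  4y1 + 4y2 + 2y3 ≥ 2
  y1, y2, y3 ≥ 0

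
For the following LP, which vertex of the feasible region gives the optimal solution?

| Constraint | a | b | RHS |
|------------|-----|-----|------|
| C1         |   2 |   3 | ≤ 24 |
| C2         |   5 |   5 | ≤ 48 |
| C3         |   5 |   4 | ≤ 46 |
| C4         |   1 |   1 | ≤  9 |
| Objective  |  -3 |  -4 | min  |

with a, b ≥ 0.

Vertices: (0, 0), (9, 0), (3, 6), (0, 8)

Evaluate the objective at each vertex of the feasible region:
  z(0, 0) = 0
  z(9, 0) = -27
  z(3, 6) = -33  ←
  z(0, 8) = -32
The minimum is at a = 3, b = 6.

(3, 6)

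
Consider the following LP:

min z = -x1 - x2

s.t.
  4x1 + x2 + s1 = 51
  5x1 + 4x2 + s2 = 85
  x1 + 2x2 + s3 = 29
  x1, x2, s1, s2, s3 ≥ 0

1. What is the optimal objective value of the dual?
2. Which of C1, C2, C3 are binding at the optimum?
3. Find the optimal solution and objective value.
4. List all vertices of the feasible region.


1. -19
2. C2, C3
3. x1 = 9, x2 = 10, z = -19
4. (0, 0), (12.75, 0), (10.82, 7.727), (9, 10), (0, 14.5)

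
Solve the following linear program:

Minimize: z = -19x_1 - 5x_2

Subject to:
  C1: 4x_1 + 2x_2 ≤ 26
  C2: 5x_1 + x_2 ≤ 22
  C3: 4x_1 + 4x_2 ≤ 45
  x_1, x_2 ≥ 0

Evaluate the objective at each vertex of the feasible region:
  z(0, 0) = 0
  z(4.4, 0) = -83.6
  z(3, 7) = -92  ←
  z(1.75, 9.5) = -80.75
  z(0, 11.25) = -56.25
The minimum is at x_1 = 3, x_2 = 7.

x_1 = 3, x_2 = 7, z = -92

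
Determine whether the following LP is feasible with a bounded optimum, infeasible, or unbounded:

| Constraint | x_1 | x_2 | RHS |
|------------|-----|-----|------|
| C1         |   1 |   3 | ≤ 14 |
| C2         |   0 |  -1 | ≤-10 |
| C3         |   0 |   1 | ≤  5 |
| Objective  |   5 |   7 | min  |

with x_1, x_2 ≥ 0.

Infeasible (no feasible solution exists)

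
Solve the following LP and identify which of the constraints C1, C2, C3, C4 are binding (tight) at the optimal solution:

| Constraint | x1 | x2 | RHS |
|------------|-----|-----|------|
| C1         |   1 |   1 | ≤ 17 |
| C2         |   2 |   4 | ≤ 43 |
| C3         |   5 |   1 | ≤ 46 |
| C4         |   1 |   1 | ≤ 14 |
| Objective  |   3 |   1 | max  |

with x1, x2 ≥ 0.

At x1 = 8, x2 = 6, compute slack b - a·x for each constraint:
  C1: 17 − 14 = 3  (slack)
  C2: 43 − 40 = 3  (slack)
  C3: 46 − 46 = 0  (binding)
  C4: 14 − 14 = 0  (binding)

Optimal: x1 = 8, x2 = 6
Binding: C3, C4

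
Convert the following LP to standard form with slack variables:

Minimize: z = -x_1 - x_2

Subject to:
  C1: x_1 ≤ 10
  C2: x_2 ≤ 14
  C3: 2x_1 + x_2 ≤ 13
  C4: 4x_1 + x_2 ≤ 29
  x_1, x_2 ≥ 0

min z = -x_1 - x_2

s.t.
  x_1 + s1 = 10
  x_2 + s2 = 14
  2x_1 + x_2 + s3 = 13
  4x_1 + x_2 + s4 = 29
  x_1, x_2, s1, s2, s3, s4 ≥ 0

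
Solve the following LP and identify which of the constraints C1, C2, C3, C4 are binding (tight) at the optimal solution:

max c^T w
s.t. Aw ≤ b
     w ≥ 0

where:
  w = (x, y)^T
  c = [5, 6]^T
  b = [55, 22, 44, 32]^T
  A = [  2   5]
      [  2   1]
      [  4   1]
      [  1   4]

At x = 8, y = 6, compute slack b - a·x for each constraint:
  C1: 55 − 46 = 9  (slack)
  C2: 22 − 22 = 0  (binding)
  C3: 44 − 38 = 6  (slack)
  C4: 32 − 32 = 0  (binding)

Optimal: x = 8, y = 6
Binding: C2, C4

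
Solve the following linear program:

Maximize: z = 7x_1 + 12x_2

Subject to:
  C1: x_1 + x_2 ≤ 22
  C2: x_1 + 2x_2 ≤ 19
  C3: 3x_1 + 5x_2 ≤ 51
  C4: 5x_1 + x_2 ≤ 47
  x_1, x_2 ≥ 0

Evaluate the objective at each vertex of the feasible region:
  z(0, 0) = 0
  z(9.4, 0) = 65.8
  z(8.364, 5.182) = 120.7
  z(7, 6) = 121  ←
  z(0, 9.5) = 114
The maximum is at x_1 = 7, x_2 = 6.

x_1 = 7, x_2 = 6, z = 121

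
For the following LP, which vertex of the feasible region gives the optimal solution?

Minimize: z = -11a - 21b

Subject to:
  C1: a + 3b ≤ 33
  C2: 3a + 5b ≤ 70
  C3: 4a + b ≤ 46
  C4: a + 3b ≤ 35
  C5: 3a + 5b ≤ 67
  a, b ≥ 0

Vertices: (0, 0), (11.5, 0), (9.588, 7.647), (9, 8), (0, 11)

Evaluate the objective at each vertex of the feasible region:
  z(0, 0) = 0
  z(11.5, 0) = -126.5
  z(9.588, 7.647) = -266.1
  z(9, 8) = -267  ←
  z(0, 11) = -231
The minimum is at a = 9, b = 8.

(9, 8)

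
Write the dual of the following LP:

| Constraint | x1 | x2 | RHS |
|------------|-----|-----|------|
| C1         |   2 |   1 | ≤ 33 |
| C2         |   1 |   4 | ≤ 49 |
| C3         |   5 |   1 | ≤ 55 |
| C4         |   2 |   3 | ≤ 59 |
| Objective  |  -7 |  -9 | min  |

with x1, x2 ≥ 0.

Primal min cᵀx s.t. Ax ≤ b, x ≥ 0  →  Dual max −bᵀy s.t. Aᵀy ≥ −c, y ≥ 0.

Maximize: z = -33y1 - 49y2 - 55y3 - 59y4

Subject to:
  2y1 + y2 + 5y3 + 2y4 ≥ 7
  y1 + 4y2 + y3 + 3y4 ≥ 9
  y1, y2, y3, y4 ≥ 0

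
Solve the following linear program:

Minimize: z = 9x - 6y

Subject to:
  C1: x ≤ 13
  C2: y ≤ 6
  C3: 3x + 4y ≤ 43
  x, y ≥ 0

Evaluate the objective at each vertex of the feasible region:
  z(0, 0) = 0
  z(13, 0) = 117
  z(13, 1) = 111
  z(6.333, 6) = 21
  z(0, 6) = -36  ←
The minimum is at x = 0, y = 6.

x = 0, y = 6, z = -36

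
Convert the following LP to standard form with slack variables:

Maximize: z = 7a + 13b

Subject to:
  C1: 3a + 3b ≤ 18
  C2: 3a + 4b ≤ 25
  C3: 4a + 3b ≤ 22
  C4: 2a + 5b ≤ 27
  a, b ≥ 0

max z = 7a + 13b

s.t.
  3a + 3b + s1 = 18
  3a + 4b + s2 = 25
  4a + 3b + s3 = 22
  2a + 5b + s4 = 27
  a, b, s1, s2, s3, s4 ≥ 0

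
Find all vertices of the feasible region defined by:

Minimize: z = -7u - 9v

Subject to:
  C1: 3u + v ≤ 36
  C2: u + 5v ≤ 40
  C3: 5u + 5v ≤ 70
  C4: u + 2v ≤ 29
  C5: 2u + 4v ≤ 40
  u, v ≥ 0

(0, 0), (12, 0), (11, 3), (8, 6), (6.667, 6.667), (0, 8)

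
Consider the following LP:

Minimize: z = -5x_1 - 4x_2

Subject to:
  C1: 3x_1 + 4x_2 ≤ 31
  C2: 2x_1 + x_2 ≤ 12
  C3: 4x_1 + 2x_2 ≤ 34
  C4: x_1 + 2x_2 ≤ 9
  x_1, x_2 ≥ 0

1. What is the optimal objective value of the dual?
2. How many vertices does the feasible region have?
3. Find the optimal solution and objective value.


1. -33
2. 4
3. x_1 = 5, x_2 = 2, z = -33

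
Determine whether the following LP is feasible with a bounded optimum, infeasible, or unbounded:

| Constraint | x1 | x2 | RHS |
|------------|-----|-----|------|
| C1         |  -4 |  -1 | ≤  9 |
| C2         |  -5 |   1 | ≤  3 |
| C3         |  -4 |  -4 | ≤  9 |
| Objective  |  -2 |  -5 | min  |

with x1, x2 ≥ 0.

Unbounded (objective can decrease without bound)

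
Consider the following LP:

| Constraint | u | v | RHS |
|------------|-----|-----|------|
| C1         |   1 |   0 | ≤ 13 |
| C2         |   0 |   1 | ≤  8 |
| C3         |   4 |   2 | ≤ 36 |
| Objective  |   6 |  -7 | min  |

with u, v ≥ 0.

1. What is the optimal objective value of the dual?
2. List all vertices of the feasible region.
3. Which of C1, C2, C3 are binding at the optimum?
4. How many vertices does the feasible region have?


1. -56
2. (0, 0), (9, 0), (5, 8), (0, 8)
3. C2
4. 4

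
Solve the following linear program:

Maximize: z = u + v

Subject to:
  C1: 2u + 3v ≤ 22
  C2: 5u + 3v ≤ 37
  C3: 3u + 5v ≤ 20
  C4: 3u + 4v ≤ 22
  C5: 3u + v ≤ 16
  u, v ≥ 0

Evaluate the objective at each vertex of the feasible region:
  z(0, 0) = 0
  z(5.333, 0) = 5.333
  z(5, 1) = 6  ←
  z(0, 4) = 4
The maximum is at u = 5, v = 1.

u = 5, v = 1, z = 6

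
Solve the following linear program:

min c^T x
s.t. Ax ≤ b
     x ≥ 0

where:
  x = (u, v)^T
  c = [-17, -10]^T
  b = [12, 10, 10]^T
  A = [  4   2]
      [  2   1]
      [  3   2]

Evaluate the objective at each vertex of the feasible region:
  z(0, 0) = 0
  z(3, 0) = -51
  z(2, 2) = -54  ←
  z(0, 5) = -50
The minimum is at u = 2, v = 2.

u = 2, v = 2, z = -54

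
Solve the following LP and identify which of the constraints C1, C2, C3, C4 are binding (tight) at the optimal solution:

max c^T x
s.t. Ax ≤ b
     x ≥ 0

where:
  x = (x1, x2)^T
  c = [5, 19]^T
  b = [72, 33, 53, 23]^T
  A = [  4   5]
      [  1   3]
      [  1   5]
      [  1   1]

At x1 = 3, x2 = 10, compute slack b - a·x for each constraint:
  C1: 72 − 62 = 10  (slack)
  C2: 33 − 33 = 0  (binding)
  C3: 53 − 53 = 0  (binding)
  C4: 23 − 13 = 10  (slack)

Optimal: x1 = 3, x2 = 10
Binding: C2, C3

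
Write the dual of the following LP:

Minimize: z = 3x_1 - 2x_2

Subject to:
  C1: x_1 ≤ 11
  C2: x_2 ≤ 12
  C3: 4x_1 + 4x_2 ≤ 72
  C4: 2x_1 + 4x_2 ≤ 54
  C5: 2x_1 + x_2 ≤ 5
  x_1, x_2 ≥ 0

Primal min cᵀx s.t. Ax ≤ b, x ≥ 0  →  Dual max −bᵀy s.t. Aᵀy ≥ −c, y ≥ 0.

Maximize: z = -11y1 - 12y2 - 72y3 - 54y4 - 5y5

Subject to:
  y1 + 4y3 + 2y4 + 2y5 ≥ -3
  y2 + 4y3 + 4y4 + y5 ≥ 2
  y1, y2, y3, y4, y5 ≥ 0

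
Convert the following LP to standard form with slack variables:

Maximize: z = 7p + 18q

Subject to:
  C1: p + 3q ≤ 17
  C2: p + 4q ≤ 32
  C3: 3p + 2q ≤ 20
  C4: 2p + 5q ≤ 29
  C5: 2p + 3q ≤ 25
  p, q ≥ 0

max z = 7p + 18q

s.t.
  p + 3q + s1 = 17
  p + 4q + s2 = 32
  3p + 2q + s3 = 20
  2p + 5q + s4 = 29
  2p + 3q + s5 = 25
  p, q, s1, s2, s3, s4, s5 ≥ 0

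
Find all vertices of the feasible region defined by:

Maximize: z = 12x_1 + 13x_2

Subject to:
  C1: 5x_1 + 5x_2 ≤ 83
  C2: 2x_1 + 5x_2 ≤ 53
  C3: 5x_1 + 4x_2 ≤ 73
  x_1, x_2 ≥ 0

(0, 0), (14.6, 0), (9, 7), (0, 10.6)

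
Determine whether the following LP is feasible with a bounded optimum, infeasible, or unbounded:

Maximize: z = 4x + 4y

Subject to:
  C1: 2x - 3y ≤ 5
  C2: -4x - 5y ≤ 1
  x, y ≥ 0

Unbounded (objective can increase without bound)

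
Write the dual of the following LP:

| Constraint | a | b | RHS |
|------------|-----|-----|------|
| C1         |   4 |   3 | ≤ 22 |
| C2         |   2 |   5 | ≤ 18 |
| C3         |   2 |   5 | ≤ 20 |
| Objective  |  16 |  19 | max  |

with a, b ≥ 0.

Primal max cᵀx s.t. Ax ≤ b, x ≥ 0  →  Dual min bᵀy s.t. Aᵀy ≥ c, y ≥ 0.

Minimize: z = 22y1 + 18y2 + 20y3

Subject to:
  4y1 + 2y2 + 2y3 ≥ 16
  3y1 + 5y2 + 5y3 ≥ 19
  y1, y2, y3 ≥ 0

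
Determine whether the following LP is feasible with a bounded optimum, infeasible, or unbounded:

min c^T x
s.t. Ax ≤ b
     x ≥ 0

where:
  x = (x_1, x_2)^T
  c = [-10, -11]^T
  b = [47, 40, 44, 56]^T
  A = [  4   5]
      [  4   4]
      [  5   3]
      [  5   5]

Feasible with a bounded optimal solution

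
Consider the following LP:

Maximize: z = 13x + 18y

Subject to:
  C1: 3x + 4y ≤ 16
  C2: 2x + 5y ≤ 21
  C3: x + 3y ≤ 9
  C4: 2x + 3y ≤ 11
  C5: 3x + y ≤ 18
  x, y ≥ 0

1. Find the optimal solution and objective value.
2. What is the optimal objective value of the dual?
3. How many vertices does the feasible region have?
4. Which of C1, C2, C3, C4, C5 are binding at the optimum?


1. x = 4, y = 1, z = 70
2. 70
3. 5
4. C1, C4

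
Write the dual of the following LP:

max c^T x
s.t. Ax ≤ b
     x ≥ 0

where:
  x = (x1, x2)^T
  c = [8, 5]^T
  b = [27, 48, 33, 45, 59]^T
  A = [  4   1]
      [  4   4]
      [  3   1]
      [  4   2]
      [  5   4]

Primal max cᵀx s.t. Ax ≤ b, x ≥ 0  →  Dual min bᵀy s.t. Aᵀy ≥ c, y ≥ 0.

Minimize: z = 27y1 + 48y2 + 33y3 + 45y4 + 59y5

Subject to:
  4y1 + 4y2 + 3y3 + 4y4 + 5y5 ≥ 8
  y1 + 4y2 + y3 + 2y4 + 4y5 ≥ 5
  y1, y2, y3, y4, y5 ≥ 0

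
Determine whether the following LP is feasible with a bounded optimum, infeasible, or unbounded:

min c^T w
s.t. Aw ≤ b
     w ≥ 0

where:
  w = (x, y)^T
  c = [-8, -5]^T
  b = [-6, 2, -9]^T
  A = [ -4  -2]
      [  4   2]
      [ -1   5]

Infeasible (no feasible solution exists)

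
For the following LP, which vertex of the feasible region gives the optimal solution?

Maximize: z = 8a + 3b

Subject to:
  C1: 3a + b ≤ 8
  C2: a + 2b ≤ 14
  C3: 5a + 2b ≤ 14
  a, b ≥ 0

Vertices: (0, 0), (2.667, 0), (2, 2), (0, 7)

Evaluate the objective at each vertex of the feasible region:
  z(0, 0) = 0
  z(2.667, 0) = 21.33
  z(2, 2) = 22  ←
  z(0, 7) = 21
The maximum is at a = 2, b = 2.

(2, 2)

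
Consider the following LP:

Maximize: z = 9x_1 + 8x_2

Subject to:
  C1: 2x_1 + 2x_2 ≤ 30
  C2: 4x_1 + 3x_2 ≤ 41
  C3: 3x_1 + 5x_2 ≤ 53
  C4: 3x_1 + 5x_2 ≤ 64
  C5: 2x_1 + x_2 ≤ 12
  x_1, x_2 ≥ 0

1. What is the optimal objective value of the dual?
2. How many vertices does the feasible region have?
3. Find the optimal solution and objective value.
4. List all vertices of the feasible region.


1. 89
2. 4
3. x_1 = 1, x_2 = 10, z = 89
4. (0, 0), (6, 0), (1, 10), (0, 10.6)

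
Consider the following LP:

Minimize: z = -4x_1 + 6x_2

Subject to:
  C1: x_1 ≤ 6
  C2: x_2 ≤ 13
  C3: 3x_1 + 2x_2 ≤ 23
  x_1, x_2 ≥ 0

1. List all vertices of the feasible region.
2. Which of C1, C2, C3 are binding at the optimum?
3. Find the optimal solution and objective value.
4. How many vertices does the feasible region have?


1. (0, 0), (6, 0), (6, 2.5), (0, 11.5)
2. C1
3. x_1 = 6, x_2 = 0, z = -24
4. 4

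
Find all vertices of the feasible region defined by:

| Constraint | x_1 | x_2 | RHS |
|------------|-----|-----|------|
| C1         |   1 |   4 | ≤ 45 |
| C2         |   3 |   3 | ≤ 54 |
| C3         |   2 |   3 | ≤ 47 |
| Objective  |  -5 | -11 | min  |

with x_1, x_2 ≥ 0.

(0, 0), (18, 0), (9, 9), (0, 11.25)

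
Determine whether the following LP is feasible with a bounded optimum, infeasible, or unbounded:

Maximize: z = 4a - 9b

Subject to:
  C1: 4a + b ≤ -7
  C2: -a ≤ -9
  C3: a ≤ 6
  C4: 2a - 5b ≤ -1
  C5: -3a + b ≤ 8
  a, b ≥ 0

Infeasible (no feasible solution exists)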